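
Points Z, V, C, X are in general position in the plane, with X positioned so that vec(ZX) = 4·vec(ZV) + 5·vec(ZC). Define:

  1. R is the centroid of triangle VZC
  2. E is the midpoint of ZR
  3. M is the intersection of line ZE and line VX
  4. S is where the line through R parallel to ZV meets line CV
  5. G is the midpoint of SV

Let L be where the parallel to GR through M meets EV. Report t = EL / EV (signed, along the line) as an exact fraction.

Set Z = (0, 0), V = (1, 0), C = (0, 1), X = (4, 5); any affine frame gives the same invariant.
1. R is the centroid of triangle VZC ⇒ R = (1/3, 1/3)
2. E is the midpoint of ZR ⇒ E = (1/6, 1/6)
3. M is the intersection of line ZE and line VX ⇒ M = (5/2, 5/2)
4. S is where the line through R parallel to ZV meets line CV ⇒ S = (2/3, 1/3)
5. G is the midpoint of SV ⇒ G = (5/6, 1/6)
through M parallel to GR: direction (-1/2, 1/6); meets EV at L = (47/2, -9/2)
L = E + t·(V−E) with t = 28

t = 28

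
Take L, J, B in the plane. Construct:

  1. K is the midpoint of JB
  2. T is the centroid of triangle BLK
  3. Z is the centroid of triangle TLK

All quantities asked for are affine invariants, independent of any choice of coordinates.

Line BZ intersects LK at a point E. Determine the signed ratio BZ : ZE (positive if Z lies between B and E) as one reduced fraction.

BZ:ZE = 8

Work in coordinates with L = (0, 0), J = (1, 0), B = (0, 1).
1. K is the midpoint of JB ⇒ K = (1/2, 1/2)
2. T is the centroid of triangle BLK ⇒ T = (1/6, 1/2)
3. Z is the centroid of triangle TLK ⇒ Z = (2/9, 1/3)
line BZ meets LK at E = (1/4, 1/4)
Z = B + t·(E−B) with t = 8/9, so BZ:ZE = 8/9:1/9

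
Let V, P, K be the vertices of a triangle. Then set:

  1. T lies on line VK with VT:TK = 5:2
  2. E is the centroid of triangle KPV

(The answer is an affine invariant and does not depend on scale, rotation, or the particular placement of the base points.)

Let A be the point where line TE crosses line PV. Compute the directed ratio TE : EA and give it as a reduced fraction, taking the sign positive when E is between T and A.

TE:EA = 8/7

Work in coordinates with V = (0, 0), P = (1, 0), K = (0, 1).
1. T lies on line VK with VT:TK = 5:2 ⇒ T = (0, 5/7)
2. E is the centroid of triangle KPV ⇒ E = (1/3, 1/3)
line TE meets PV at A = (5/8, 0)
E = T + t·(A−T) with t = 8/15, so TE:EA = 8/15:7/15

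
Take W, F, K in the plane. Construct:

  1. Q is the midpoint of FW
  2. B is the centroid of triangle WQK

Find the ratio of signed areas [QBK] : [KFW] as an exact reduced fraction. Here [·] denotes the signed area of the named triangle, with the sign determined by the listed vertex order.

Work in coordinates with W = (0, 0), F = (1, 0), K = (0, 1).
1. Q is the midpoint of FW ⇒ Q = (1/2, 0)
2. B is the centroid of triangle WQK ⇒ B = (1/6, 1/3)
2·[QBK] = -1/6, 2·[KFW] = -1
[QBK]:[KFW] = -1/6:-1 = 1/6

[QBK]:[KFW] = 1/6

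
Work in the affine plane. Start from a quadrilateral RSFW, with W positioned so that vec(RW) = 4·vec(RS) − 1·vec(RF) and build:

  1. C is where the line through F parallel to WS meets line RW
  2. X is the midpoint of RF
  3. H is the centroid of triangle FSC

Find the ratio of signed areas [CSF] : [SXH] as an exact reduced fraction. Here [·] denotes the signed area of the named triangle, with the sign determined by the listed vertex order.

[CSF]:[SXH] = 8

Work in coordinates with R = (0, 0), S = (1, 0), F = (0, 1), W = (4, -1).
1. C is where the line through F parallel to WS meets line RW ⇒ C = (12, -3)
2. X is the midpoint of RF ⇒ X = (0, 1/2)
3. H is the centroid of triangle FSC ⇒ H = (13/3, -2/3)
2·[CSF] = -8, 2·[SXH] = -1
[CSF]:[SXH] = -8:-1 = 8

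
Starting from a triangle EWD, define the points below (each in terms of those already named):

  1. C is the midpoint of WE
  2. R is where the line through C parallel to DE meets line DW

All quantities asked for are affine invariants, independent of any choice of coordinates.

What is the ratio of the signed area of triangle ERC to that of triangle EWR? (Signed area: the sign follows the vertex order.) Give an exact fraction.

[ERC]:[EWR] = -1/2

Assign E = (0, 0), W = (1, 0), D = (0, 1) — the answer is frame-independent, so this choice is without loss of generality.
1. C is the midpoint of WE ⇒ C = (1/2, 0)
2. R is where the line through C parallel to DE meets line DW ⇒ R = (1/2, 1/2)
2·[ERC] = -1/4, 2·[EWR] = 1/2
[ERC]:[EWR] = -1/4:1/2 = -1/2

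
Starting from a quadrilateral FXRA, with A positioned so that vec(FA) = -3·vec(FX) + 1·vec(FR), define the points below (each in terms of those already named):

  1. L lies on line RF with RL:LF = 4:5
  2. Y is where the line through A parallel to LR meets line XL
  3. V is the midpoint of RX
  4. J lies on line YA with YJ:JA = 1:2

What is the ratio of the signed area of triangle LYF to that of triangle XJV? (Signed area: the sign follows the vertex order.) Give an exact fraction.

[LYF]:[XJV] = -90/59

Assign F = (0, 0), X = (1, 0), R = (0, 1), A = (-3, 1) — the answer is frame-independent, so this choice is without loss of generality.
1. L lies on line RF with RL:LF = 4:5 ⇒ L = (0, 5/9)
2. Y is where the line through A parallel to LR meets line XL ⇒ Y = (-3, 20/9)
3. V is the midpoint of RX ⇒ V = (1/2, 1/2)
4. J lies on line YA with YJ:JA = 1:2 ⇒ J = (-3, 49/27)
2·[LYF] = 5/3, 2·[XJV] = -59/54
[LYF]:[XJV] = 5/3:-59/54 = -90/59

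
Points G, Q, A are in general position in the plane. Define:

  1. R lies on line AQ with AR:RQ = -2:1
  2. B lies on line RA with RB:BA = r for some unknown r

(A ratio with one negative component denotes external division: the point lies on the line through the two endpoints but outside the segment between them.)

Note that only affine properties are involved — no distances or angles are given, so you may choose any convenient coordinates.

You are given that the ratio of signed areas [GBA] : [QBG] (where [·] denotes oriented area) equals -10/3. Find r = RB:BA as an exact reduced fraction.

r = 2/5

Work in coordinates with G = (0, 0), Q = (1, 0), A = (0, 1).
1. R lies on line AQ with AR:RQ = -2:1 ⇒ R = (2, -1)
2. With RB:BA = r, write λ = r/(r+1) so B = R + λ·(A−R); B is affine-linear in λ
Every point depending on B is an affine combination of B and λ-independent points, so each such coordinate is linear in λ; the λ² term in each signed area is a multiple of (A−R)×(A−R) = 0, so 2·[GBA] and 2·[QBG] are each linear in λ. Evaluating at λ=0 and λ=1:
  2·[GBA] = -2·λ + 2,   2·[QBG] = 2·λ − 1
So [GBA]:[QBG] = (-2·λ + 2) / (2·λ − 1). Setting this equal to -10/3:
  -2·λ + 2 = -10/3·(2·λ − 1)  ⇒  λ = 2/7
Then r = λ/(1−λ) = (2/7)/(5/7) = 2/5. Check: with r = 2/5, B = (10/7, -3/7) and [GBA]:[QBG] = -10/3 as required.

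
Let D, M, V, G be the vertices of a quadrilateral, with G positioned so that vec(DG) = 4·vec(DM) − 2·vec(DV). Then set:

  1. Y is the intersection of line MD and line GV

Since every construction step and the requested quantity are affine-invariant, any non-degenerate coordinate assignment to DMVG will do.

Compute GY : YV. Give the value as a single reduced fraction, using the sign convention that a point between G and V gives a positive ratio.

Assign D = (0, 0), M = (1, 0), V = (0, 1), G = (4, -2) — the answer is frame-independent, so this choice is without loss of generality.
1. Y is the intersection of line MD and line GV ⇒ Y = (4/3, 0)
Y = G + t·(V−G) with t = 2/3, so GY:YV = t:(1−t) = 2/3:1/3

GY:YV = 2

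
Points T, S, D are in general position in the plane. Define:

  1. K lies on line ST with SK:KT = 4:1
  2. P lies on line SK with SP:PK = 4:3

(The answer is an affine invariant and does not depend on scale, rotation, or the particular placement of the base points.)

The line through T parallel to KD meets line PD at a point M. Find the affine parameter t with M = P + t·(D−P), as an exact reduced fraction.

t = 19/12

Set T = (0, 0), S = (1, 0), D = (0, 1); any affine frame gives the same invariant.
1. K lies on line ST with SK:KT = 4:1 ⇒ K = (1/5, 0)
2. P lies on line SK with SP:PK = 4:3 ⇒ P = (19/35, 0)
through T parallel to KD: direction (-1/5, 1); meets PD at M = (-19/60, 19/12)
M = P + t·(D−P) with t = 19/12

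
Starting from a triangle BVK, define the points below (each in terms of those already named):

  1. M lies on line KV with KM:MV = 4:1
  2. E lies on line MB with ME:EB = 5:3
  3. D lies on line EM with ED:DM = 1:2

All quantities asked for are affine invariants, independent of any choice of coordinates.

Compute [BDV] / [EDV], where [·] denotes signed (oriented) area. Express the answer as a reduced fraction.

Work in coordinates with B = (0, 0), V = (1, 0), K = (0, 1).
1. M lies on line KV with KM:MV = 4:1 ⇒ M = (4/5, 1/5)
2. E lies on line MB with ME:EB = 5:3 ⇒ E = (3/10, 3/40)
3. D lies on line EM with ED:DM = 1:2 ⇒ D = (7/15, 7/60)
2·[BDV] = -7/60, 2·[EDV] = -1/24
[BDV]:[EDV] = -7/60:-1/24 = 14/5

[BDV]:[EDV] = 14/5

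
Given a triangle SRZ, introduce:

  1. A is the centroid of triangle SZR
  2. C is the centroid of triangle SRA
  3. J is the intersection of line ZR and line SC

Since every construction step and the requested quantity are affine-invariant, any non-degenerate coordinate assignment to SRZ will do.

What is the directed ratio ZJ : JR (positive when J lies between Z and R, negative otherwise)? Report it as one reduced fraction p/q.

Choose coordinates S = (0, 0), R = (1, 0), Z = (0, 1).
1. A is the centroid of triangle SZR ⇒ A = (1/3, 1/3)
2. C is the centroid of triangle SRA ⇒ C = (4/9, 1/9)
3. J is the intersection of line ZR and line SC ⇒ J = (4/5, 1/5)
J = Z + t·(R−Z) with t = 4/5, so ZJ:JR = t:(1−t) = 4/5:1/5

ZJ:JR = 4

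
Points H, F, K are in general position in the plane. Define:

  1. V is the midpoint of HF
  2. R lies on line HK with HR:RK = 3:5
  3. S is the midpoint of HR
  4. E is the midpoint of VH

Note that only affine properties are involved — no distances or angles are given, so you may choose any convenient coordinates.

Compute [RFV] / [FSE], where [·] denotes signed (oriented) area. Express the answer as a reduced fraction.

[RFV]:[FSE] = -4/3

Assign H = (0, 0), F = (1, 0), K = (0, 1) — the answer is frame-independent, so this choice is without loss of generality.
1. V is the midpoint of HF ⇒ V = (1/2, 0)
2. R lies on line HK with HR:RK = 3:5 ⇒ R = (0, 3/8)
3. S is the midpoint of HR ⇒ S = (0, 3/16)
4. E is the midpoint of VH ⇒ E = (1/4, 0)
2·[RFV] = -3/16, 2·[FSE] = 9/64
[RFV]:[FSE] = -3/16:9/64 = -4/3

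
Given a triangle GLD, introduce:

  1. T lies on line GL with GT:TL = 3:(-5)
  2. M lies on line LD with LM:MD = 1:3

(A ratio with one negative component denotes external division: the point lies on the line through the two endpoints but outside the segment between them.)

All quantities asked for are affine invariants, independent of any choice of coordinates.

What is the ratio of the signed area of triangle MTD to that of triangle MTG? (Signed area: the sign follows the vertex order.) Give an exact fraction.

Choose coordinates G = (0, 0), L = (1, 0), D = (0, 1).
1. T lies on line GL with GT:TL = 3:(-5) ⇒ T = (-3/2, 0)
2. M lies on line LD with LM:MD = 1:3 ⇒ M = (3/4, 1/4)
2·[MTD] = -15/8, 2·[MTG] = 3/8
[MTD]:[MTG] = -15/8:3/8 = -5

[MTD]:[MTG] = -5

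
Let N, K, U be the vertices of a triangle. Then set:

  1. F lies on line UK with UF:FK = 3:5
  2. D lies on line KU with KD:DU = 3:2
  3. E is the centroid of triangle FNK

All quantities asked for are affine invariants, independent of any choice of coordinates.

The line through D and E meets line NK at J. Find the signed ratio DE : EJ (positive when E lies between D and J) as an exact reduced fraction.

DE:EJ = 47/25

Assign N = (0, 0), K = (1, 0), U = (0, 1) — the answer is frame-independent, so this choice is without loss of generality.
1. F lies on line UK with UF:FK = 3:5 ⇒ F = (3/8, 5/8)
2. D lies on line KU with KD:DU = 3:2 ⇒ D = (2/5, 3/5)
3. E is the centroid of triangle FNK ⇒ E = (11/24, 5/24)
line DE meets NK at J = (23/47, 0)
E = D + t·(J−D) with t = 47/72, so DE:EJ = 47/72:25/72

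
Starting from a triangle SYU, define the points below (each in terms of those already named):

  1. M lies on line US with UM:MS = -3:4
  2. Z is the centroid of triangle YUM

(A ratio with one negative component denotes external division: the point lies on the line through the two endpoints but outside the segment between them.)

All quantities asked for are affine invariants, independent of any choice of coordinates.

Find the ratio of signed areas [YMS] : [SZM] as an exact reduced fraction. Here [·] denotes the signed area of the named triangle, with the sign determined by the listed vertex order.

[YMS]:[SZM] = 3

Choose coordinates S = (0, 0), Y = (1, 0), U = (0, 1).
1. M lies on line US with UM:MS = -3:4 ⇒ M = (0, 4)
2. Z is the centroid of triangle YUM ⇒ Z = (1/3, 5/3)
2·[YMS] = 4, 2·[SZM] = 4/3
[YMS]:[SZM] = 4:4/3 = 3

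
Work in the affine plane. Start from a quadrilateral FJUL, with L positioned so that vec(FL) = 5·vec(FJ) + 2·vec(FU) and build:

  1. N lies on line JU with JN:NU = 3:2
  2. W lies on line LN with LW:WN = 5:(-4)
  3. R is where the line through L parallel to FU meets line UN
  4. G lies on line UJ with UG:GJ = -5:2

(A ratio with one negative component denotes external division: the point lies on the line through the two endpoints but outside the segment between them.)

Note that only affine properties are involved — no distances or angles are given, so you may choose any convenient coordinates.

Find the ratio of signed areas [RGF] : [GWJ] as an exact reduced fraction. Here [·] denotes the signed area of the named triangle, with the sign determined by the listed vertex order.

Set F = (0, 0), J = (1, 0), U = (0, 1), L = (5, 2); any affine frame gives the same invariant.
1. N lies on line JU with JN:NU = 3:2 ⇒ N = (2/5, 3/5)
2. W lies on line LN with LW:WN = 5:(-4) ⇒ W = (-18, -5)
3. R is where the line through L parallel to FU meets line UN ⇒ R = (5, -4)
4. G lies on line UJ with UG:GJ = -5:2 ⇒ G = (5/3, -2/3)
2·[RGF] = 10/3, 2·[GWJ] = -16
[RGF]:[GWJ] = 10/3:-16 = -5/24

[RGF]:[GWJ] = -5/24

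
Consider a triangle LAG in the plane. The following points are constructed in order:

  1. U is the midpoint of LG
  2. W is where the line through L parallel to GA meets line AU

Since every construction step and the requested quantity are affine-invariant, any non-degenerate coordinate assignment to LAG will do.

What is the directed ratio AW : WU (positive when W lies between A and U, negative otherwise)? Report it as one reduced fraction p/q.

AW:WU = -2

Assign L = (0, 0), A = (1, 0), G = (0, 1) — the answer is frame-independent, so this choice is without loss of generality.
1. U is the midpoint of LG ⇒ U = (0, 1/2)
2. W is where the line through L parallel to GA meets line AU ⇒ W = (-1, 1)
W = A + t·(U−A) with t = 2, so AW:WU = t:(1−t) = 2:-1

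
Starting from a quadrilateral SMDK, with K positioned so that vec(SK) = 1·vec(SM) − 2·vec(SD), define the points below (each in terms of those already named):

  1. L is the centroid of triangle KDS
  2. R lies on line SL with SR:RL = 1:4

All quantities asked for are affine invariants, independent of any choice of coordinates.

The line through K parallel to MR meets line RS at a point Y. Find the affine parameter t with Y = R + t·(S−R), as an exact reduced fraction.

Set S = (0, 0), M = (1, 0), D = (0, 1), K = (1, -2); any affine frame gives the same invariant.
1. L is the centroid of triangle KDS ⇒ L = (1/3, -1/3)
2. R lies on line SL with SR:RL = 1:4 ⇒ R = (1/15, -1/15)
through K parallel to MR: direction (-14/15, -1/15); meets RS at Y = (29/15, -29/15)
Y = R + t·(S−R) with t = -28

t = -28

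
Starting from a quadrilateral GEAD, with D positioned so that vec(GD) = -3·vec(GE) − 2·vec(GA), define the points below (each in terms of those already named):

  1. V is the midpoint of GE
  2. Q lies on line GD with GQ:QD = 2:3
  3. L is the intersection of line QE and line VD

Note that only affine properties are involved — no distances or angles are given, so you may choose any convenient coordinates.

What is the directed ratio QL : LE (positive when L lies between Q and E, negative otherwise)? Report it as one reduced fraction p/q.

QL:LE = 3/5

Set G = (0, 0), E = (1, 0), A = (0, 1), D = (-3, -2); any affine frame gives the same invariant.
1. V is the midpoint of GE ⇒ V = (1/2, 0)
2. Q lies on line GD with GQ:QD = 2:3 ⇒ Q = (-6/5, -4/5)
3. L is the intersection of line QE and line VD ⇒ L = (-3/8, -1/2)
L = Q + t·(E−Q) with t = 3/8, so QL:LE = t:(1−t) = 3/8:5/8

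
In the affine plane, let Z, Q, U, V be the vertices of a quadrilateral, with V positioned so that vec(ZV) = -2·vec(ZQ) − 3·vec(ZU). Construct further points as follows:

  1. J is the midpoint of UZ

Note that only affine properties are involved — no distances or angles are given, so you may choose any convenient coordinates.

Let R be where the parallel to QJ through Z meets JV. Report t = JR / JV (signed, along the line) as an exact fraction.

t = 1/9

Set Z = (0, 0), Q = (1, 0), U = (0, 1), V = (-2, -3); any affine frame gives the same invariant.
1. J is the midpoint of UZ ⇒ J = (0, 1/2)
through Z parallel to QJ: direction (-1, 1/2); meets JV at R = (-2/9, 1/9)
R = J + t·(V−J) with t = 1/9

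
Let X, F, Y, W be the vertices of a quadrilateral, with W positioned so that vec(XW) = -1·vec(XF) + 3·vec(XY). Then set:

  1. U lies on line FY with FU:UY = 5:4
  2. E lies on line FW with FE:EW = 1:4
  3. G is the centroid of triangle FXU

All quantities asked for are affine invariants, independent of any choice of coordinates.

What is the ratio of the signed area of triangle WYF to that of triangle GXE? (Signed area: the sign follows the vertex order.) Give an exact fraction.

Work in coordinates with X = (0, 0), F = (1, 0), Y = (0, 1), W = (-1, 3).
1. U lies on line FY with FU:UY = 5:4 ⇒ U = (4/9, 5/9)
2. E lies on line FW with FE:EW = 1:4 ⇒ E = (3/5, 3/5)
3. G is the centroid of triangle FXU ⇒ G = (13/27, 5/27)
2·[WYF] = 1, 2·[GXE] = -8/45
[WYF]:[GXE] = 1:-8/45 = -45/8

[WYF]:[GXE] = -45/8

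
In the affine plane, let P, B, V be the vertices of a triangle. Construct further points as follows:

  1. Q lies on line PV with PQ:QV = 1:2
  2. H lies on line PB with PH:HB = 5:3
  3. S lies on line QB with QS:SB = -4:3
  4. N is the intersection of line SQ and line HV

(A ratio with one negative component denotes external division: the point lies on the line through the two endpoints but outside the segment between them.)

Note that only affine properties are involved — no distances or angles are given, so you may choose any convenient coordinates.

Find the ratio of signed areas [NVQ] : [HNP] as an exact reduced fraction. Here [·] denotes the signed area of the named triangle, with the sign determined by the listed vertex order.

[NVQ]:[HNP] = 32/9

Choose coordinates P = (0, 0), B = (1, 0), V = (0, 1).
1. Q lies on line PV with PQ:QV = 1:2 ⇒ Q = (0, 1/3)
2. H lies on line PB with PH:HB = 5:3 ⇒ H = (5/8, 0)
3. S lies on line QB with QS:SB = -4:3 ⇒ S = (4, -1)
4. N is the intersection of line SQ and line HV ⇒ N = (10/19, 3/19)
2·[NVQ] = 20/57, 2·[HNP] = 15/152
[NVQ]:[HNP] = 20/57:15/152 = 32/9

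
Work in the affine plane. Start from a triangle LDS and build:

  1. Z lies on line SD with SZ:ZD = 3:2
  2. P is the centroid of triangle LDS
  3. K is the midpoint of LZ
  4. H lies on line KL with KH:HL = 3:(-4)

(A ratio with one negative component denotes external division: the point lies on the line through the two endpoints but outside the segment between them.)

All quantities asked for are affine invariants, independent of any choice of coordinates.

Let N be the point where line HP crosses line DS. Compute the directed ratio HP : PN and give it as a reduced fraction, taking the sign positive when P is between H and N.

HP:PN = -4

Choose coordinates L = (0, 0), D = (1, 0), S = (0, 1).
1. Z lies on line SD with SZ:ZD = 3:2 ⇒ Z = (3/5, 2/5)
2. P is the centroid of triangle LDS ⇒ P = (1/3, 1/3)
3. K is the midpoint of LZ ⇒ K = (3/10, 1/5)
4. H lies on line KL with KH:HL = 3:(-4) ⇒ H = (6/5, 4/5)
line HP meets DS at N = (11/20, 9/20)
P = H + t·(N−H) with t = 4/3, so HP:PN = 4/3:-1/3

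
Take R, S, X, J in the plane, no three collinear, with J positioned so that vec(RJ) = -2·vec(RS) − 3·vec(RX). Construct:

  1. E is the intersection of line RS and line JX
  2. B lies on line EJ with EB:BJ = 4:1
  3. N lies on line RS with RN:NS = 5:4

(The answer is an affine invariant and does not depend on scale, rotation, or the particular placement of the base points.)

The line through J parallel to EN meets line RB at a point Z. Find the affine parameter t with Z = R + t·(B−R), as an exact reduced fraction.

t = 5/4

Choose coordinates R = (0, 0), S = (1, 0), X = (0, 1), J = (-2, -3).
1. E is the intersection of line RS and line JX ⇒ E = (-1/2, 0)
2. B lies on line EJ with EB:BJ = 4:1 ⇒ B = (-17/10, -12/5)
3. N lies on line RS with RN:NS = 5:4 ⇒ N = (5/9, 0)
through J parallel to EN: direction (19/18, 0); meets RB at Z = (-17/8, -3)
Z = R + t·(B−R) with t = 5/4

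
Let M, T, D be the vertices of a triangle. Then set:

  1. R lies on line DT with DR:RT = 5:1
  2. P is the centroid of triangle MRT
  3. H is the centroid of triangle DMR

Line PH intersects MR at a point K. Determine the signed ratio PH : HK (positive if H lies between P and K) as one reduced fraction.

Work in coordinates with M = (0, 0), T = (1, 0), D = (0, 1).
1. R lies on line DT with DR:RT = 5:1 ⇒ R = (5/6, 1/6)
2. P is the centroid of triangle MRT ⇒ P = (11/18, 1/18)
3. H is the centroid of triangle DMR ⇒ H = (5/18, 7/18)
line PH meets MR at K = (5/9, 1/9)
H = P + t·(K−P) with t = 6, so PH:HK = 6:-5

PH:HK = -6/5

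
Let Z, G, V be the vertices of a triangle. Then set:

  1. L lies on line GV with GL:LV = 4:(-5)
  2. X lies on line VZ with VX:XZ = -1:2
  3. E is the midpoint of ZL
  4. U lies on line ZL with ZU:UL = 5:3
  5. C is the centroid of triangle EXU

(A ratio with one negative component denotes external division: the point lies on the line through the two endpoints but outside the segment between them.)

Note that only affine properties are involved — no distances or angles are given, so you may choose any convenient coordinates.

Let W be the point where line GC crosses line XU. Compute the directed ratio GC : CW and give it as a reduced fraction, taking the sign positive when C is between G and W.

Set Z = (0, 0), G = (1, 0), V = (0, 1); any affine frame gives the same invariant.
1. L lies on line GV with GL:LV = 4:(-5) ⇒ L = (5, -4)
2. X lies on line VZ with VX:XZ = -1:2 ⇒ X = (0, 2)
3. E is the midpoint of ZL ⇒ E = (5/2, -2)
4. U lies on line ZL with ZU:UL = 5:3 ⇒ U = (25/8, -5/2)
5. C is the centroid of triangle EXU ⇒ C = (15/8, -5/6)
line GC meets XU at W = (275/128, -35/32)
C = G + t·(W−G) with t = 16/21, so GC:CW = 16/21:5/21

GC:CW = 16/5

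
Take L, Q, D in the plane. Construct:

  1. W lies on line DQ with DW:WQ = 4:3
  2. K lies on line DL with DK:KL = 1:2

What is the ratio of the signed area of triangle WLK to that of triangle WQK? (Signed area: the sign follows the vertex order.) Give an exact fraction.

Set L = (0, 0), Q = (1, 0), D = (0, 1); any affine frame gives the same invariant.
1. W lies on line DQ with DW:WQ = 4:3 ⇒ W = (4/7, 3/7)
2. K lies on line DL with DK:KL = 1:2 ⇒ K = (0, 2/3)
2·[WLK] = -8/21, 2·[WQK] = -1/7
[WLK]:[WQK] = -8/21:-1/7 = 8/3

[WLK]:[WQK] = 8/3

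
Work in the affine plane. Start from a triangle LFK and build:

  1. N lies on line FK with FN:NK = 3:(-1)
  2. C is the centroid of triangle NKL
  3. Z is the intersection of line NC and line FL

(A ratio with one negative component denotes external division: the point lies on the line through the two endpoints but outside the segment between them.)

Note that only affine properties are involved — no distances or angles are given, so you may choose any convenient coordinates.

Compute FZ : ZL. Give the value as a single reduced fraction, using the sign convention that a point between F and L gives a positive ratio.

Work in coordinates with L = (0, 0), F = (1, 0), K = (0, 1).
1. N lies on line FK with FN:NK = 3:(-1) ⇒ N = (-1/2, 3/2)
2. C is the centroid of triangle NKL ⇒ C = (-1/6, 5/6)
3. Z is the intersection of line NC and line FL ⇒ Z = (1/4, 0)
Z = F + t·(L−F) with t = 3/4, so FZ:ZL = t:(1−t) = 3/4:1/4

FZ:ZL = 3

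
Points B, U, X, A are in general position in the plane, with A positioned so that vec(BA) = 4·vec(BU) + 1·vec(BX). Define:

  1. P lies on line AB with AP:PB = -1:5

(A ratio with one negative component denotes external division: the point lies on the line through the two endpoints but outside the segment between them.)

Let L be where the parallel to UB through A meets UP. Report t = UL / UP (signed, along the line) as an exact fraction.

t = 4/5

Work in coordinates with B = (0, 0), U = (1, 0), X = (0, 1), A = (4, 1).
1. P lies on line AB with AP:PB = -1:5 ⇒ P = (5, 5/4)
through A parallel to UB: direction (-1, 0); meets UP at L = (21/5, 1)
L = U + t·(P−U) with t = 4/5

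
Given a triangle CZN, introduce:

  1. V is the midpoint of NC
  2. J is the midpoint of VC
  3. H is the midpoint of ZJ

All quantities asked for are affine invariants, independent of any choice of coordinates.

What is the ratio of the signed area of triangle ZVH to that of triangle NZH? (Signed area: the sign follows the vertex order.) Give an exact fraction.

Work in coordinates with C = (0, 0), Z = (1, 0), N = (0, 1).
1. V is the midpoint of NC ⇒ V = (0, 1/2)
2. J is the midpoint of VC ⇒ J = (0, 1/4)
3. H is the midpoint of ZJ ⇒ H = (1/2, 1/8)
2·[ZVH] = 1/8, 2·[NZH] = -3/8
[ZVH]:[NZH] = 1/8:-3/8 = -1/3

[ZVH]:[NZH] = -1/3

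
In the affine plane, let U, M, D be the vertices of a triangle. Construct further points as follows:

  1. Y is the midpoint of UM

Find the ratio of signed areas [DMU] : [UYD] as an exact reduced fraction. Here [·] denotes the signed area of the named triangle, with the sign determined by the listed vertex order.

Assign U = (0, 0), M = (1, 0), D = (0, 1) — the answer is frame-independent, so this choice is without loss of generality.
1. Y is the midpoint of UM ⇒ Y = (1/2, 0)
2·[DMU] = -1, 2·[UYD] = 1/2
[DMU]:[UYD] = -1:1/2 = -2

[DMU]:[UYD] = -2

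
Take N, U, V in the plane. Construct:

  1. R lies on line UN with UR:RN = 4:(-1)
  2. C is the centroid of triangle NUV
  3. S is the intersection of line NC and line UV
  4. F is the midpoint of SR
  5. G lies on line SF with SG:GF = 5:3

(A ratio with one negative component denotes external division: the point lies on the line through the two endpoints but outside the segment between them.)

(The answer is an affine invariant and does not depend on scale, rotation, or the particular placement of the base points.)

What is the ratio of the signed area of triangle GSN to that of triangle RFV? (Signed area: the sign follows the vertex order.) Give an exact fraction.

Work in coordinates with N = (0, 0), U = (1, 0), V = (0, 1).
1. R lies on line UN with UR:RN = 4:(-1) ⇒ R = (-1/3, 0)
2. C is the centroid of triangle NUV ⇒ C = (1/3, 1/3)
3. S is the intersection of line NC and line UV ⇒ S = (1/2, 1/2)
4. F is the midpoint of SR ⇒ F = (1/12, 1/4)
5. G lies on line SF with SG:GF = 5:3 ⇒ G = (23/96, 11/32)
2·[GSN] = -5/96, 2·[RFV] = 1/3
[GSN]:[RFV] = -5/96:1/3 = -5/32

[GSN]:[RFV] = -5/32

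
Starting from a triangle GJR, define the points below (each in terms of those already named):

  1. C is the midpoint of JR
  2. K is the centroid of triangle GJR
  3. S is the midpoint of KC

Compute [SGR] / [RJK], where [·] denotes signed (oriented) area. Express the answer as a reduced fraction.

Work in coordinates with G = (0, 0), J = (1, 0), R = (0, 1).
1. C is the midpoint of JR ⇒ C = (1/2, 1/2)
2. K is the centroid of triangle GJR ⇒ K = (1/3, 1/3)
3. S is the midpoint of KC ⇒ S = (5/12, 5/12)
2·[SGR] = -5/12, 2·[RJK] = -1/3
[SGR]:[RJK] = -5/12:-1/3 = 5/4

[SGR]:[RJK] = 5/4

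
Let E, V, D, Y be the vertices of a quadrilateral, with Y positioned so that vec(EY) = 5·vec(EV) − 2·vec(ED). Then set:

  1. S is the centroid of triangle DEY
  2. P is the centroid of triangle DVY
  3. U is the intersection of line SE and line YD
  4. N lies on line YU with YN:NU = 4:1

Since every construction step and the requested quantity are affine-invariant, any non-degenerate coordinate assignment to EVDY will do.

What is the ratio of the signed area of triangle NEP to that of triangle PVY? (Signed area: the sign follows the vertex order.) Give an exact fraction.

[NEP]:[PVY] = -9/10

Assign E = (0, 0), V = (1, 0), D = (0, 1), Y = (5, -2) — the answer is frame-independent, so this choice is without loss of generality.
1. S is the centroid of triangle DEY ⇒ S = (5/3, -1/3)
2. P is the centroid of triangle DVY ⇒ P = (2, -1/3)
3. U is the intersection of line SE and line YD ⇒ U = (5/2, -1/2)
4. N lies on line YU with YN:NU = 4:1 ⇒ N = (3, -4/5)
2·[NEP] = -3/5, 2·[PVY] = 2/3
[NEP]:[PVY] = -3/5:2/3 = -9/10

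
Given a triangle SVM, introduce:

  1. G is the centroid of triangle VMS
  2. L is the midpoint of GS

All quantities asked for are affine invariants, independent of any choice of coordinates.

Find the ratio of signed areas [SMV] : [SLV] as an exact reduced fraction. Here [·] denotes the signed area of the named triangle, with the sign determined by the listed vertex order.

Choose coordinates S = (0, 0), V = (1, 0), M = (0, 1).
1. G is the centroid of triangle VMS ⇒ G = (1/3, 1/3)
2. L is the midpoint of GS ⇒ L = (1/6, 1/6)
2·[SMV] = -1, 2·[SLV] = -1/6
[SMV]:[SLV] = -1:-1/6 = 6

[SMV]:[SLV] = 6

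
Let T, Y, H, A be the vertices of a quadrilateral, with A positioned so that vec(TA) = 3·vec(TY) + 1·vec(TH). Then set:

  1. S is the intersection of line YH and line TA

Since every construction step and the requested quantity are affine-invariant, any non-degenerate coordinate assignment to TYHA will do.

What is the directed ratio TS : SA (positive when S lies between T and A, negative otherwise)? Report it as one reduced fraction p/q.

TS:SA = 1/3

Assign T = (0, 0), Y = (1, 0), H = (0, 1), A = (3, 1) — the answer is frame-independent, so this choice is without loss of generality.
1. S is the intersection of line YH and line TA ⇒ S = (3/4, 1/4)
S = T + t·(A−T) with t = 1/4, so TS:SA = t:(1−t) = 1/4:3/4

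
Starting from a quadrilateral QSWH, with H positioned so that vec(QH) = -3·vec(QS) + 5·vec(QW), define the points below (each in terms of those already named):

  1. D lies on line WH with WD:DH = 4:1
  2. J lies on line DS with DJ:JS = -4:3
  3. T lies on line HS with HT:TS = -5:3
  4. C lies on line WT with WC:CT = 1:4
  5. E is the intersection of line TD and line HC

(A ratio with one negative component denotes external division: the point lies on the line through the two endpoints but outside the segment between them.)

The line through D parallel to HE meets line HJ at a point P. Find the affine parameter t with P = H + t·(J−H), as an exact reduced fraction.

Work in coordinates with Q = (0, 0), S = (1, 0), W = (0, 1), H = (-3, 5).
1. D lies on line WH with WD:DH = 4:1 ⇒ D = (-12/5, 21/5)
2. J lies on line DS with DJ:JS = -4:3 ⇒ J = (56/5, -63/5)
3. T lies on line HS with HT:TS = -5:3 ⇒ T = (7, -15/2)
4. C lies on line WT with WC:CT = 1:4 ⇒ C = (7/5, -7/10)
5. E is the intersection of line TD and line HC ⇒ E = (-41/21, 51/14)
through D parallel to HE: direction (22/21, -19/14); meets HJ at P = (-596/175, 963/175)
P = H + t·(J−H) with t = -1/35

t = -1/35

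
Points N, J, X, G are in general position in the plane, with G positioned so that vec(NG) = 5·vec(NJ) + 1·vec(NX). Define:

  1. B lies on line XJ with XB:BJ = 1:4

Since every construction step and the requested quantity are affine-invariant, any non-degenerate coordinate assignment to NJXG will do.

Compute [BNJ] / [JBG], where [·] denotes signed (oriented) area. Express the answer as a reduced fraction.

Assign N = (0, 0), J = (1, 0), X = (0, 1), G = (5, 1) — the answer is frame-independent, so this choice is without loss of generality.
1. B lies on line XJ with XB:BJ = 1:4 ⇒ B = (1/5, 4/5)
2·[BNJ] = 4/5, 2·[JBG] = -4
[BNJ]:[JBG] = 4/5:-4 = -1/5

[BNJ]:[JBG] = -1/5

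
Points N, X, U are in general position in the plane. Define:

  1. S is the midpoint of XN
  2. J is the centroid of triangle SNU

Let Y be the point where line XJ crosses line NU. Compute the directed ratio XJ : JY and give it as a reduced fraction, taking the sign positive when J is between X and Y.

XJ:JY = 5

Work in coordinates with N = (0, 0), X = (1, 0), U = (0, 1).
1. S is the midpoint of XN ⇒ S = (1/2, 0)
2. J is the centroid of triangle SNU ⇒ J = (1/6, 1/3)
line XJ meets NU at Y = (0, 2/5)
J = X + t·(Y−X) with t = 5/6, so XJ:JY = 5/6:1/6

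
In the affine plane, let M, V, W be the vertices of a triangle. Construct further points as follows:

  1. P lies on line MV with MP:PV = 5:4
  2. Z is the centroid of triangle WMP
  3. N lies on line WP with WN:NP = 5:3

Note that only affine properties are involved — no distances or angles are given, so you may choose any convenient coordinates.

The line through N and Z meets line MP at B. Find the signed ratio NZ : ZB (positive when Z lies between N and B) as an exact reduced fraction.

NZ:ZB = 1/8

Work in coordinates with M = (0, 0), V = (1, 0), W = (0, 1).
1. P lies on line MV with MP:PV = 5:4 ⇒ P = (5/9, 0)
2. Z is the centroid of triangle WMP ⇒ Z = (5/27, 1/3)
3. N lies on line WP with WN:NP = 5:3 ⇒ N = (25/72, 3/8)
line NZ meets MP at B = (-10/9, 0)
Z = N + t·(B−N) with t = 1/9, so NZ:ZB = 1/9:8/9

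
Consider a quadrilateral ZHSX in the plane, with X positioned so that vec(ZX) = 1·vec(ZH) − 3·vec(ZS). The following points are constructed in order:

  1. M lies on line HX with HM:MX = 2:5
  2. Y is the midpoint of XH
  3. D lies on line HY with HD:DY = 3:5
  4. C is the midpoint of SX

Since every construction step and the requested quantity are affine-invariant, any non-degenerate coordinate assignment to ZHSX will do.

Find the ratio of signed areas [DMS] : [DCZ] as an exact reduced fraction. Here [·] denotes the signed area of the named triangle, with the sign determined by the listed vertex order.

[DMS]:[DCZ] = 66/161

Set Z = (0, 0), H = (1, 0), S = (0, 1), X = (1, -3); any affine frame gives the same invariant.
1. M lies on line HX with HM:MX = 2:5 ⇒ M = (1, -6/7)
2. Y is the midpoint of XH ⇒ Y = (1, -3/2)
3. D lies on line HY with HD:DY = 3:5 ⇒ D = (1, -9/16)
4. C is the midpoint of SX ⇒ C = (1/2, -1)
2·[DMS] = -33/112, 2·[DCZ] = -23/32
[DMS]:[DCZ] = -33/112:-23/32 = 66/161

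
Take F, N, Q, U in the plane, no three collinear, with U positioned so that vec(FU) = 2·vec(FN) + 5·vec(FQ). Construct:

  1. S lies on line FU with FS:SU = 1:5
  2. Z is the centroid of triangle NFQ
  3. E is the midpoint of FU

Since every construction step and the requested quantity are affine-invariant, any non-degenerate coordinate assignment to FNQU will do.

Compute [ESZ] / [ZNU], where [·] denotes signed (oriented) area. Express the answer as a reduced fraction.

[ESZ]:[ZNU] = 1/11

Work in coordinates with F = (0, 0), N = (1, 0), Q = (0, 1), U = (2, 5).
1. S lies on line FU with FS:SU = 1:5 ⇒ S = (1/3, 5/6)
2. Z is the centroid of triangle NFQ ⇒ Z = (1/3, 1/3)
3. E is the midpoint of FU ⇒ E = (1, 5/2)
2·[ESZ] = 1/3, 2·[ZNU] = 11/3
[ESZ]:[ZNU] = 1/3:11/3 = 1/11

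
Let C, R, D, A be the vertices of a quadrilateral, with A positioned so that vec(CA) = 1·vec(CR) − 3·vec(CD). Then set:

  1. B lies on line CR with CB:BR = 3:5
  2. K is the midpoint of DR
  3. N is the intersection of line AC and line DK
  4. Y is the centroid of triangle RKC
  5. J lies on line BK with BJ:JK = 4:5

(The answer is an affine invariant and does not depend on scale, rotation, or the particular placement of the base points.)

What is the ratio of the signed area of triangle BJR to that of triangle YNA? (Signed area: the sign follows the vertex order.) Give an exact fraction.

Set C = (0, 0), R = (1, 0), D = (0, 1), A = (1, -3); any affine frame gives the same invariant.
1. B lies on line CR with CB:BR = 3:5 ⇒ B = (3/8, 0)
2. K is the midpoint of DR ⇒ K = (1/2, 1/2)
3. N is the intersection of line AC and line DK ⇒ N = (-1/2, 3/2)
4. Y is the centroid of triangle RKC ⇒ Y = (1/2, 1/6)
5. J lies on line BK with BJ:JK = 4:5 ⇒ J = (31/72, 2/9)
2·[BJR] = -5/36, 2·[YNA] = 5/2
[BJR]:[YNA] = -5/36:5/2 = -1/18

[BJR]:[YNA] = -1/18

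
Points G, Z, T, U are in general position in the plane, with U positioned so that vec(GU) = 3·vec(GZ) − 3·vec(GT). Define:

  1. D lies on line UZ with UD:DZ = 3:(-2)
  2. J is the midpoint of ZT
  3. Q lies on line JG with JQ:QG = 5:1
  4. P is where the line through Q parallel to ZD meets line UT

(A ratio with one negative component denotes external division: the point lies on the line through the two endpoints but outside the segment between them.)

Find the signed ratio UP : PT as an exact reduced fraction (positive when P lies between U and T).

UP:PT = -31/19

Choose coordinates G = (0, 0), Z = (1, 0), T = (0, 1), U = (3, -3).
1. D lies on line UZ with UD:DZ = 3:(-2) ⇒ D = (-3, 6)
2. J is the midpoint of ZT ⇒ J = (1/2, 1/2)
3. Q lies on line JG with JQ:QG = 5:1 ⇒ Q = (1/12, 1/12)
4. P is where the line through Q parallel to ZD meets line UT ⇒ P = (-19/4, 22/3)
P = U + t·(T−U) with t = 31/12, so UP:PT = t:(1−t) = 31/12:-19/12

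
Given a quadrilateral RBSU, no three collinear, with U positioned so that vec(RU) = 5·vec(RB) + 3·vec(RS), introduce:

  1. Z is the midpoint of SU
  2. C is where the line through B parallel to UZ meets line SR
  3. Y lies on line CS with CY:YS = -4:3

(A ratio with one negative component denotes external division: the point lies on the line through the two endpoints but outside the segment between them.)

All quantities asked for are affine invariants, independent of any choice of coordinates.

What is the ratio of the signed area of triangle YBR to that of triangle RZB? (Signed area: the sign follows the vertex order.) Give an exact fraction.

Set R = (0, 0), B = (1, 0), S = (0, 1), U = (5, 3); any affine frame gives the same invariant.
1. Z is the midpoint of SU ⇒ Z = (5/2, 2)
2. C is where the line through B parallel to UZ meets line SR ⇒ C = (0, -2/5)
3. Y lies on line CS with CY:YS = -4:3 ⇒ Y = (0, 26/5)
2·[YBR] = -26/5, 2·[RZB] = -2
[YBR]:[RZB] = -26/5:-2 = 13/5

[YBR]:[RZB] = 13/5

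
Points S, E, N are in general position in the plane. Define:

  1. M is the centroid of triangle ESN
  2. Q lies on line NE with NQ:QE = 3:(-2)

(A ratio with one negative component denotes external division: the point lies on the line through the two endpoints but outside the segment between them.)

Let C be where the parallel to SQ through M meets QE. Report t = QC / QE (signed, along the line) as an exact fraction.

Work in coordinates with S = (0, 0), E = (1, 0), N = (0, 1).
1. M is the centroid of triangle ESN ⇒ M = (1/3, 1/3)
2. Q lies on line NE with NQ:QE = 3:(-2) ⇒ Q = (3, -2)
through M parallel to SQ: direction (3, -2); meets QE at C = (4/3, -1/3)
C = Q + t·(E−Q) with t = 5/6

t = 5/6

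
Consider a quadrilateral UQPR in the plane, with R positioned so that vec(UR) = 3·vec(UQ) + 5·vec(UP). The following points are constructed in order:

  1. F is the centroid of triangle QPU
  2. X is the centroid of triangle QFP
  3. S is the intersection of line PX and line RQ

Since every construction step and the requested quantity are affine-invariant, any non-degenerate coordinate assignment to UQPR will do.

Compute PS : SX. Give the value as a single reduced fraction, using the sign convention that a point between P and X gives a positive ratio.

PS:SX = -21/11

Set U = (0, 0), Q = (1, 0), P = (0, 1), R = (3, 5); any affine frame gives the same invariant.
1. F is the centroid of triangle QPU ⇒ F = (1/3, 1/3)
2. X is the centroid of triangle QFP ⇒ X = (4/9, 4/9)
3. S is the intersection of line PX and line RQ ⇒ S = (14/15, -1/6)
S = P + t·(X−P) with t = 21/10, so PS:SX = t:(1−t) = 21/10:-11/10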